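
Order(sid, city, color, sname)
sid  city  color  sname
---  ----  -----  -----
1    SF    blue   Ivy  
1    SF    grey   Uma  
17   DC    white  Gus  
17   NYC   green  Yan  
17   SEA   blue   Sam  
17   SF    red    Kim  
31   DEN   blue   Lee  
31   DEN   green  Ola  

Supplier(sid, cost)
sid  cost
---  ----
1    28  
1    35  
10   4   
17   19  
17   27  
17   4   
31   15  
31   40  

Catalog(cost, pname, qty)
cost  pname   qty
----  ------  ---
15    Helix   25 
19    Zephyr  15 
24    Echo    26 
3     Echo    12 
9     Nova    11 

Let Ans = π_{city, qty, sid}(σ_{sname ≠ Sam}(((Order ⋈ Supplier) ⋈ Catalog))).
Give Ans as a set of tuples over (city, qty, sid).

Joining Order and Supplier on sid yields {(1, SF, blue, Ivy, 28), (1, SF, blue, Ivy, 35), (1, SF, grey, Uma, 28), (1, SF, grey, Uma, 35), (17, DC, white, Gus, 19), (17, DC, white, Gus, 27), (17, DC, white, Gus, 4), (17, NYC, green, Yan, 19), (17, NYC, green, Yan, 27), (17, NYC, green, Yan, 4), (17, SEA, blue, Sam, 19), (17, SEA, blue, Sam, 27), (17, SEA, blue, Sam, 4), (17, SF, red, Kim, 19), (17, SF, red, Kim, 27), (17, SF, red, Kim, 4), (31, DEN, blue, Lee, 15), (31, DEN, blue, Lee, 40), (31, DEN, green, Ola, 15), (31, DEN, green, Ola, 40)}.
Joining (Order ⋈ Supplier) and Catalog on cost yields {(17, DC, white, Gus, 19, Zephyr, 15), (17, NYC, green, Yan, 19, Zephyr, 15), (17, SEA, blue, Sam, 19, Zephyr, 15), (17, SF, red, Kim, 19, Zephyr, 15), (31, DEN, blue, Lee, 15, Helix, 25), (31, DEN, green, Ola, 15, Helix, 25)}.
σ[sname ≠ Sam]: keep tuples satisfying sname ≠ Sam → {(17, DC, white, Gus, 19, Zephyr, 15), (17, NYC, green, Yan, 19, Zephyr, 15), (17, SF, red, Kim, 19, Zephyr, 15), (31, DEN, blue, Lee, 15, Helix, 25), (31, DEN, green, Ola, 15, Helix, 25)}
Projecting to city, qty, sid (1 duplicate(s) eliminated): {(DC, 15, 17), (DEN, 25, 31), (NYC, 15, 17), (SF, 15, 17)}

{(DC, 15, 17), (DEN, 25, 31), (NYC, 15, 17), (SF, 15, 17)}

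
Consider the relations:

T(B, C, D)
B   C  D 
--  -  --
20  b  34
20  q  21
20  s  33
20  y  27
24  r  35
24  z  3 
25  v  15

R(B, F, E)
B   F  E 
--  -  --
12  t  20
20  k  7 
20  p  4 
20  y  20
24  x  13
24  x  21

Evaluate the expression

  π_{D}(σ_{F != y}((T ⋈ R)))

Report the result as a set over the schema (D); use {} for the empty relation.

{21, 27, 3, 33, 34, 35}

T ⋈ R (natural join on B): {(20, b, 34, k, 7), (20, b, 34, p, 4), (20, b, 34, y, 20), (20, q, 21, k, 7), (20, q, 21, p, 4), (20, q, 21, y, 20), (20, s, 33, k, 7), (20, s, 33, p, 4), (20, s, 33, y, 20), (20, y, 27, k, 7), (20, y, 27, p, 4), (20, y, 27, y, 20), (24, r, 35, x, 13), (24, r, 35, x, 21), (24, z, 3, x, 13), (24, z, 3, x, 21)}
Filtering on F != y leaves {(20, b, 34, k, 7), (20, b, 34, p, 4), (20, q, 21, k, 7), (20, q, 21, p, 4), (20, s, 33, k, 7), (20, s, 33, p, 4), (20, y, 27, k, 7), (20, y, 27, p, 4), (24, r, 35, x, 13), (24, r, 35, x, 21), (24, z, 3, x, 13), (24, z, 3, x, 21)}.
π_{D} gives {21, 27, 3, 33, 34, 35} (6 duplicate(s) eliminated).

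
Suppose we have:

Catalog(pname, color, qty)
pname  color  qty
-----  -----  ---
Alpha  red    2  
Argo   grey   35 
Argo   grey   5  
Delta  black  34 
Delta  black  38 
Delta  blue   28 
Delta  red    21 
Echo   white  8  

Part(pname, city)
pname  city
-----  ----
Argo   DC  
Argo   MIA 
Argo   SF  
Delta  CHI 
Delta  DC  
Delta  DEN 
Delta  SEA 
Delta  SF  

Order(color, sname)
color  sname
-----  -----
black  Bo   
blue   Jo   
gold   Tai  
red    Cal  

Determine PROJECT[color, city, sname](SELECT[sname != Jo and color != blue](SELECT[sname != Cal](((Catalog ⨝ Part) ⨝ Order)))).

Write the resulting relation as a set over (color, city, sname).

Catalog ⋈ Part (natural join on pname): {(Argo, grey, 35, DC), (Argo, grey, 35, MIA), (Argo, grey, 35, SF), (Argo, grey, 5, DC), (Argo, grey, 5, MIA), (Argo, grey, 5, SF), (Delta, black, 34, CHI), (Delta, black, 34, DC), (Delta, black, 34, DEN), (Delta, black, 34, SEA), (Delta, black, 34, SF), (Delta, black, 38, CHI), (Delta, black, 38, DC), (Delta, black, 38, DEN), (Delta, black, 38, SEA), (Delta, black, 38, SF), (Delta, blue, 28, CHI), (Delta, blue, 28, DC), (Delta, blue, 28, DEN), (Delta, blue, 28, SEA), (Delta, blue, 28, SF), (Delta, red, 21, CHI), (Delta, red, 21, DC), (Delta, red, 21, DEN), (Delta, red, 21, SEA), (Delta, red, 21, SF)}
(Catalog ⨝ Part) ⋈ Order (natural join on color): {(Delta, black, 34, CHI, Bo), (Delta, black, 34, DC, Bo), (Delta, black, 34, DEN, Bo), (Delta, black, 34, SEA, Bo), (Delta, black, 34, SF, Bo), (Delta, black, 38, CHI, Bo), (Delta, black, 38, DC, Bo), (Delta, black, 38, DEN, Bo), (Delta, black, 38, SEA, Bo), (Delta, black, 38, SF, Bo), (Delta, blue, 28, CHI, Jo), (Delta, blue, 28, DC, Jo), (Delta, blue, 28, DEN, Jo), (Delta, blue, 28, SEA, Jo), (Delta, blue, 28, SF, Jo), (Delta, red, 21, CHI, Cal), (Delta, red, 21, DC, Cal), (Delta, red, 21, DEN, Cal), (Delta, red, 21, SEA, Cal), (Delta, red, 21, SF, Cal)}
Filtering on sname != Cal leaves {(Delta, black, 34, CHI, Bo), (Delta, black, 34, DC, Bo), (Delta, black, 34, DEN, Bo), (Delta, black, 34, SEA, Bo), (Delta, black, 34, SF, Bo), (Delta, black, 38, CHI, Bo), (Delta, black, 38, DC, Bo), (Delta, black, 38, DEN, Bo), (Delta, black, 38, SEA, Bo), (Delta, black, 38, SF, Bo), (Delta, blue, 28, CHI, Jo), (Delta, blue, 28, DC, Jo), (Delta, blue, 28, DEN, Jo), (Delta, blue, 28, SEA, Jo), (Delta, blue, 28, SF, Jo)}.
Filtering on sname != Jo and color != blue leaves {(Delta, black, 34, CHI, Bo), (Delta, black, 34, DC, Bo), (Delta, black, 34, DEN, Bo), (Delta, black, 34, SEA, Bo), (Delta, black, 34, SF, Bo), (Delta, black, 38, CHI, Bo), (Delta, black, 38, DC, Bo), (Delta, black, 38, DEN, Bo), (Delta, black, 38, SEA, Bo), (Delta, black, 38, SF, Bo)}.
π_{color, city, sname} gives {(black, CHI, Bo), (black, DC, Bo), (black, DEN, Bo), (black, SEA, Bo), (black, SF, Bo)} (5 duplicate(s) eliminated).

{(black, CHI, Bo), (black, DC, Bo), (black, DEN, Bo), (black, SEA, Bo), (black, SF, Bo)}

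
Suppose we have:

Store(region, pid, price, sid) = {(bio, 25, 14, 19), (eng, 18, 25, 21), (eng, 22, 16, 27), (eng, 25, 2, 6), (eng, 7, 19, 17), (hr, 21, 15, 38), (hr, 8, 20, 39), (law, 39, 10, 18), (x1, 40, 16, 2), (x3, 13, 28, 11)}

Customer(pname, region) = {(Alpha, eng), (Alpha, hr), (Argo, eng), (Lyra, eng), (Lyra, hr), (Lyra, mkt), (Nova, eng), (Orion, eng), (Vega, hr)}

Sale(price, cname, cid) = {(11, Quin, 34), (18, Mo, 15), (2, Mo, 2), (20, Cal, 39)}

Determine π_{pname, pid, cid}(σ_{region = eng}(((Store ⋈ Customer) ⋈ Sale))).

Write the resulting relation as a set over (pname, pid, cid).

{(Alpha, 25, 2), (Argo, 25, 2), (Lyra, 25, 2), (Nova, 25, 2), (Orion, 25, 2)}

Natural join on region: {(eng, 18, 25, 21, Alpha), (eng, 18, 25, 21, Argo), (eng, 18, 25, 21, Lyra), (eng, 18, 25, 21, Nova), (eng, 18, 25, 21, Orion), (eng, 22, 16, 27, Alpha), (eng, 22, 16, 27, Argo), (eng, 22, 16, 27, Lyra), (eng, 22, 16, 27, Nova), (eng, 22, 16, 27, Orion), (eng, 25, 2, 6, Alpha), (eng, 25, 2, 6, Argo), (eng, 25, 2, 6, Lyra), (eng, 25, 2, 6, Nova), (eng, 25, 2, 6, Orion), (eng, 7, 19, 17, Alpha), (eng, 7, 19, 17, Argo), (eng, 7, 19, 17, Lyra), (eng, 7, 19, 17, Nova), (eng, 7, 19, 17, Orion), (hr, 21, 15, 38, Alpha), (hr, 21, 15, 38, Lyra), (hr, 21, 15, 38, Vega), (hr, 8, 20, 39, Alpha), (hr, 8, 20, 39, Lyra), (hr, 8, 20, 39, Vega)}
Natural join on price: {(eng, 25, 2, 6, Alpha, Mo, 2), (eng, 25, 2, 6, Argo, Mo, 2), (eng, 25, 2, 6, Lyra, Mo, 2), (eng, 25, 2, 6, Nova, Mo, 2), (eng, 25, 2, 6, Orion, Mo, 2), (hr, 8, 20, 39, Alpha, Cal, 39), (hr, 8, 20, 39, Lyra, Cal, 39), (hr, 8, 20, 39, Vega, Cal, 39)}
Apply σ_{region = eng}; surviving tuples: {(eng, 25, 2, 6, Alpha, Mo, 2), (eng, 25, 2, 6, Argo, Mo, 2), (eng, 25, 2, 6, Lyra, Mo, 2), (eng, 25, 2, 6, Nova, Mo, 2), (eng, 25, 2, 6, Orion, Mo, 2)}
Keep only column(s) pname, pid, cid: {(Alpha, 25, 2), (Argo, 25, 2), (Lyra, 25, 2), (Nova, 25, 2), (Orion, 25, 2)}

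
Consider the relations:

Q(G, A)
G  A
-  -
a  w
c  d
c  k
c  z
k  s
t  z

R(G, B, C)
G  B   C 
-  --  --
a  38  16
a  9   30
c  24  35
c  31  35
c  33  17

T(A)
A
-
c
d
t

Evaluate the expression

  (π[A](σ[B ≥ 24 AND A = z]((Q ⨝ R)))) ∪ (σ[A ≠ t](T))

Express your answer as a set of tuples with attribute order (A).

Q ⋈ R (natural join on G): {(a, w, 38, 16), (a, w, 9, 30), (c, d, 24, 35), (c, d, 31, 35), (c, d, 33, 17), (c, k, 24, 35), (c, k, 31, 35), (c, k, 33, 17), (c, z, 24, 35), (c, z, 31, 35), (c, z, 33, 17)}
Filtering on B ≥ 24 AND A = z leaves {(c, z, 24, 35), (c, z, 31, 35), (c, z, 33, 17)}.
π_{A} gives {z} (2 duplicate(s) eliminated).
Filtering on A ≠ t leaves {c, d}.
Union: {z} with {c, d} → {c, d, z}

{c, d, z}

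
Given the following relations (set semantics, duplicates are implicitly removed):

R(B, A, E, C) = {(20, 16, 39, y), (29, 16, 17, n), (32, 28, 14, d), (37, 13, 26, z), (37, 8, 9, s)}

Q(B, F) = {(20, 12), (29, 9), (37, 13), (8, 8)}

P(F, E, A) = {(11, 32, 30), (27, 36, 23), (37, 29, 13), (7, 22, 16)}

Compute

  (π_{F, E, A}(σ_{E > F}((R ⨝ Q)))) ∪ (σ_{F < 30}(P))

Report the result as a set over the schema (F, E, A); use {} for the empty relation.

{(11, 32, 30), (12, 39, 16), (13, 26, 13), (27, 36, 23), (7, 22, 16), (9, 17, 16)}

Joining R and Q on B yields {(20, 16, 39, y, 12), (29, 16, 17, n, 9), (37, 13, 26, z, 13), (37, 8, 9, s, 13)}.
Filtering on E > F leaves {(20, 16, 39, y, 12), (29, 16, 17, n, 9), (37, 13, 26, z, 13)}.
Projecting to F, E, A: {(12, 39, 16), (13, 26, 13), (9, 17, 16)}
Filtering on F < 30 leaves {(11, 32, 30), (27, 36, 23), (7, 22, 16)}.
Union: {(12, 39, 16), (13, 26, 13), (9, 17, 16)} with {(11, 32, 30), (27, 36, 23), (7, 22, 16)} → {(11, 32, 30), (12, 39, 16), (13, 26, 13), (27, 36, 23), (7, 22, 16), (9, 17, 16)}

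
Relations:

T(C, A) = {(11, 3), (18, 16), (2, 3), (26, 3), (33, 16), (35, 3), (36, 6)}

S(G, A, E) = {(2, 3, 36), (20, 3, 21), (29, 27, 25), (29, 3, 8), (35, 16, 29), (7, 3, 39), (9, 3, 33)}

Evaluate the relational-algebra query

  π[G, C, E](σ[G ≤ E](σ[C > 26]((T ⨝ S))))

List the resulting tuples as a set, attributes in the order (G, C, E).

{(2, 35, 36), (20, 35, 21), (7, 35, 39), (9, 35, 33)}

Natural join on A: {(11, 3, 2, 36), (11, 3, 20, 21), (11, 3, 29, 8), (11, 3, 7, 39), (11, 3, 9, 33), (18, 16, 35, 29), (2, 3, 2, 36), (2, 3, 20, 21), (2, 3, 29, 8), (2, 3, 7, 39), (2, 3, 9, 33), (26, 3, 2, 36), (26, 3, 20, 21), (26, 3, 29, 8), (26, 3, 7, 39), (26, 3, 9, 33), (33, 16, 35, 29), (35, 3, 2, 36), (35, 3, 20, 21), (35, 3, 29, 8), (35, 3, 7, 39), (35, 3, 9, 33)}
Apply σ_{C > 26}; surviving tuples: {(33, 16, 35, 29), (35, 3, 2, 36), (35, 3, 20, 21), (35, 3, 29, 8), (35, 3, 7, 39), (35, 3, 9, 33)}
Apply σ_{G ≤ E}; surviving tuples: {(35, 3, 2, 36), (35, 3, 20, 21), (35, 3, 7, 39), (35, 3, 9, 33)}
π[G, C, E]: project onto (G, C, E) → {(2, 35, 36), (20, 35, 21), (7, 35, 39), (9, 35, 33)}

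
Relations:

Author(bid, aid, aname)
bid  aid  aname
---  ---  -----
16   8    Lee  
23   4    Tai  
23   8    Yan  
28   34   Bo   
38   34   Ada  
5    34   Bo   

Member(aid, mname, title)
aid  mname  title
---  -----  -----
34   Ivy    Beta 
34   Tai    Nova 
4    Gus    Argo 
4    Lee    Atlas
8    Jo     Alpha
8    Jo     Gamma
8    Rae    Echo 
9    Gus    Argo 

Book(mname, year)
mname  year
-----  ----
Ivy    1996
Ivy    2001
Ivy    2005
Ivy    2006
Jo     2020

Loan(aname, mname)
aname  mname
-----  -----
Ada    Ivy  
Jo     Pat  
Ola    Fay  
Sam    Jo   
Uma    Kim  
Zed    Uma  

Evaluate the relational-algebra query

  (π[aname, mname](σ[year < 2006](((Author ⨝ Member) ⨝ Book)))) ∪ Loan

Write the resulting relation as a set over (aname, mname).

{(Ada, Ivy), (Bo, Ivy), (Jo, Pat), (Ola, Fay), (Sam, Jo), (Uma, Kim), (Zed, Uma)}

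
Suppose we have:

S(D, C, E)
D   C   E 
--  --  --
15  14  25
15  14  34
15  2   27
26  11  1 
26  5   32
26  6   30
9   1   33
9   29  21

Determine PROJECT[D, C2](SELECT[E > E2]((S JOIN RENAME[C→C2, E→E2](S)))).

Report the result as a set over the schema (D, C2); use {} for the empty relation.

ρ[C→C2, E→E2]: schema becomes (D, C2, E2); tuples unchanged.
Natural join on D: {(15, 14, 25, 14, 25), (15, 14, 25, 14, 34), (15, 14, 25, 2, 27), (15, 14, 34, 14, 25), (15, 14, 34, 14, 34), (15, 14, 34, 2, 27), (15, 2, 27, 14, 25), (15, 2, 27, 14, 34), (15, 2, 27, 2, 27), (26, 11, 1, 11, 1), (26, 11, 1, 5, 32), (26, 11, 1, 6, 30), (26, 5, 32, 11, 1), (26, 5, 32, 5, 32), (26, 5, 32, 6, 30), (26, 6, 30, 11, 1), (26, 6, 30, 5, 32), (26, 6, 30, 6, 30), (9, 1, 33, 1, 33), (9, 1, 33, 29, 21), (9, 29, 21, 1, 33), (9, 29, 21, 29, 21)}
σ[E > E2]: keep tuples satisfying E > E2 → {(15, 14, 34, 14, 25), (15, 14, 34, 2, 27), (15, 2, 27, 14, 25), (26, 5, 32, 11, 1), (26, 5, 32, 6, 30), (26, 6, 30, 11, 1), (9, 1, 33, 29, 21)}
π_{D, C2} gives {(15, 14), (15, 2), (26, 11), (26, 6), (9, 29)} (2 duplicate(s) eliminated).

{(15, 14), (15, 2), (26, 11), (26, 6), (9, 29)}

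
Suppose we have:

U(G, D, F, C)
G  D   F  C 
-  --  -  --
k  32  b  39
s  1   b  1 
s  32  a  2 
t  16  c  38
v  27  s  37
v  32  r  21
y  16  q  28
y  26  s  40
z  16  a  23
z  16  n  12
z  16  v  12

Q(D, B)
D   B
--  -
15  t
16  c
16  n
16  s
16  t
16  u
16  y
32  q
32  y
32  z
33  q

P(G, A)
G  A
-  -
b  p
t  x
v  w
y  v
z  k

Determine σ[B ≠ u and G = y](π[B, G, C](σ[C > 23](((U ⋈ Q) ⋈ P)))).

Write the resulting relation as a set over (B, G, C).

Joining U and Q on D yields {(k, 32, b, 39, q), (k, 32, b, 39, y), (k, 32, b, 39, z), (s, 32, a, 2, q), (s, 32, a, 2, y), (s, 32, a, 2, z), (t, 16, c, 38, c), (t, 16, c, 38, n), (t, 16, c, 38, s), (t, 16, c, 38, t), (t, 16, c, 38, u), (t, 16, c, 38, y), (v, 32, r, 21, q), (v, 32, r, 21, y), (v, 32, r, 21, z), (y, 16, q, 28, c), (y, 16, q, 28, n), (y, 16, q, 28, s), (y, 16, q, 28, t), (y, 16, q, 28, u), (y, 16, q, 28, y), (z, 16, a, 23, c), (z, 16, a, 23, n), (z, 16, a, 23, s), (z, 16, a, 23, t), (z, 16, a, 23, u), (z, 16, a, 23, y), (z, 16, n, 12, c), (z, 16, n, 12, n), (z, 16, n, 12, s), (z, 16, n, 12, t), (z, 16, n, 12, u), (z, 16, n, 12, y), (z, 16, v, 12, c), (z, 16, v, 12, n), (z, 16, v, 12, s), (z, 16, v, 12, t), (z, 16, v, 12, u), (z, 16, v, 12, y)}.
Joining (U ⋈ Q) and P on G yields {(t, 16, c, 38, c, x), (t, 16, c, 38, n, x), (t, 16, c, 38, s, x), (t, 16, c, 38, t, x), (t, 16, c, 38, u, x), (t, 16, c, 38, y, x), (v, 32, r, 21, q, w), (v, 32, r, 21, y, w), (v, 32, r, 21, z, w), (y, 16, q, 28, c, v), (y, 16, q, 28, n, v), (y, 16, q, 28, s, v), (y, 16, q, 28, t, v), (y, 16, q, 28, u, v), (y, 16, q, 28, y, v), (z, 16, a, 23, c, k), (z, 16, a, 23, n, k), (z, 16, a, 23, s, k), (z, 16, a, 23, t, k), (z, 16, a, 23, u, k), (z, 16, a, 23, y, k), (z, 16, n, 12, c, k), (z, 16, n, 12, n, k), (z, 16, n, 12, s, k), (z, 16, n, 12, t, k), (z, 16, n, 12, u, k), (z, 16, n, 12, y, k), (z, 16, v, 12, c, k), (z, 16, v, 12, n, k), (z, 16, v, 12, s, k), (z, 16, v, 12, t, k), (z, 16, v, 12, u, k), (z, 16, v, 12, y, k)}.
Selection C > 23: {(t, 16, c, 38, c, x), (t, 16, c, 38, n, x), (t, 16, c, 38, s, x), (t, 16, c, 38, t, x), (t, 16, c, 38, u, x), (t, 16, c, 38, y, x), (y, 16, q, 28, c, v), (y, 16, q, 28, n, v), (y, 16, q, 28, s, v), (y, 16, q, 28, t, v), (y, 16, q, 28, u, v), (y, 16, q, 28, y, v)}
Projecting to B, G, C: {(c, t, 38), (c, y, 28), (n, t, 38), (n, y, 28), (s, t, 38), (s, y, 28), (t, t, 38), (t, y, 28), (u, t, 38), (u, y, 28), (y, t, 38), (y, y, 28)}
Selection B ≠ u and G = y: {(c, y, 28), (n, y, 28), (s, y, 28), (t, y, 28), (y, y, 28)}

{(c, y, 28), (n, y, 28), (s, y, 28), (t, y, 28), (y, y, 28)}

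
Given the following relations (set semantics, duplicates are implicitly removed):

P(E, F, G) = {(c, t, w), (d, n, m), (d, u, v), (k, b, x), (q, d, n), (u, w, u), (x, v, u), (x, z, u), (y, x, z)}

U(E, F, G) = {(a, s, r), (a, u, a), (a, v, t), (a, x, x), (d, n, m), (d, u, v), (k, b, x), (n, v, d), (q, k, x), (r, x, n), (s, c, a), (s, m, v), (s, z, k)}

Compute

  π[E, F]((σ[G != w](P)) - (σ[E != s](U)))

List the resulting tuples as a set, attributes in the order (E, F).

σ[G != w]: keep tuples satisfying G != w → {(d, n, m), (d, u, v), (k, b, x), (q, d, n), (u, w, u), (x, v, u), (x, z, u), (y, x, z)}
σ[E != s]: keep tuples satisfying E != s → {(a, s, r), (a, u, a), (a, v, t), (a, x, x), (d, n, m), (d, u, v), (k, b, x), (n, v, d), (q, k, x), (r, x, n)}
Set difference of the two operands is {(q, d, n), (u, w, u), (x, v, u), (x, z, u), (y, x, z)}.
Projecting to E, F: {(q, d), (u, w), (x, v), (x, z), (y, x)}

{(q, d), (u, w), (x, v), (x, z), (y, x)}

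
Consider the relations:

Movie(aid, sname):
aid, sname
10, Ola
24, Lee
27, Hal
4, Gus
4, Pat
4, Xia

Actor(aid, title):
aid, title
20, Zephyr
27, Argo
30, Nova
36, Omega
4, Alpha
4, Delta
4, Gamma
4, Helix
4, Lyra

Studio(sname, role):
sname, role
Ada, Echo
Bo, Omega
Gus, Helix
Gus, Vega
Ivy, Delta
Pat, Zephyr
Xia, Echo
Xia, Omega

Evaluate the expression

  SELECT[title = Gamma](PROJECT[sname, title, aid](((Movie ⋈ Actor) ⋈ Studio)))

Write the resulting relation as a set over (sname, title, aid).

Movie ⋈ Actor (natural join on aid): {(27, Hal, Argo), (4, Gus, Alpha), (4, Gus, Delta), (4, Gus, Gamma), (4, Gus, Helix), (4, Gus, Lyra), (4, Pat, Alpha), (4, Pat, Delta), (4, Pat, Gamma), (4, Pat, Helix), (4, Pat, Lyra), (4, Xia, Alpha), (4, Xia, Delta), (4, Xia, Gamma), (4, Xia, Helix), (4, Xia, Lyra)}
(Movie ⋈ Actor) ⋈ Studio (natural join on sname): {(4, Gus, Alpha, Helix), (4, Gus, Alpha, Vega), (4, Gus, Delta, Helix), (4, Gus, Delta, Vega), (4, Gus, Gamma, Helix), (4, Gus, Gamma, Vega), (4, Gus, Helix, Helix), (4, Gus, Helix, Vega), (4, Gus, Lyra, Helix), (4, Gus, Lyra, Vega), (4, Pat, Alpha, Zephyr), (4, Pat, Delta, Zephyr), (4, Pat, Gamma, Zephyr), (4, Pat, Helix, Zephyr), (4, Pat, Lyra, Zephyr), (4, Xia, Alpha, Echo), (4, Xia, Alpha, Omega), (4, Xia, Delta, Echo), (4, Xia, Delta, Omega), (4, Xia, Gamma, Echo), (4, Xia, Gamma, Omega), (4, Xia, Helix, Echo), (4, Xia, Helix, Omega), (4, Xia, Lyra, Echo), (4, Xia, Lyra, Omega)}
π[sname, title, aid]: project onto (sname, title, aid) (10 duplicate(s) eliminated) → {(Gus, Alpha, 4), (Gus, Delta, 4), (Gus, Gamma, 4), (Gus, Helix, 4), (Gus, Lyra, 4), (Pat, Alpha, 4), (Pat, Delta, 4), (Pat, Gamma, 4), (Pat, Helix, 4), (Pat, Lyra, 4), (Xia, Alpha, 4), (Xia, Delta, 4), (Xia, Gamma, 4), (Xia, Helix, 4), (Xia, Lyra, 4)}
Selection title = Gamma: {(Gus, Gamma, 4), (Pat, Gamma, 4), (Xia, Gamma, 4)}

{(Gus, Gamma, 4), (Pat, Gamma, 4), (Xia, Gamma, 4)}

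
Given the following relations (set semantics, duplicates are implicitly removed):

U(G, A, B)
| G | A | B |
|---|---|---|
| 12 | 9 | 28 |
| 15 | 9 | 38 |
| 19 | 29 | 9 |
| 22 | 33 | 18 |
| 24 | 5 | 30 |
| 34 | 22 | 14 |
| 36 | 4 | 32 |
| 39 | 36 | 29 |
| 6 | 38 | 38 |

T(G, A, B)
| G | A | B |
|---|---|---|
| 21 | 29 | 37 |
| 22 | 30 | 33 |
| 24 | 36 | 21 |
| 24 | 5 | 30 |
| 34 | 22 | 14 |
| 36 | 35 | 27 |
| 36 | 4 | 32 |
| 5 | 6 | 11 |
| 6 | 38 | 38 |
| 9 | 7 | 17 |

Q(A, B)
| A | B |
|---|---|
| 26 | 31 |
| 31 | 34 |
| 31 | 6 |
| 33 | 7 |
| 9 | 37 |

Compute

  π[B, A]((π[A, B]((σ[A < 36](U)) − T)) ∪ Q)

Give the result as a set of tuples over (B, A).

Apply σ_{A < 36}; surviving tuples: {(12, 9, 28), (15, 9, 38), (19, 29, 9), (22, 33, 18), (24, 5, 30), (34, 22, 14), (36, 4, 32)}
Set difference of the two operands is {(12, 9, 28), (15, 9, 38), (19, 29, 9), (22, 33, 18)}.
Projecting to A, B: {(29, 9), (33, 18), (9, 28), (9, 38)}
Set union of the two operands is {(26, 31), (29, 9), (31, 34), (31, 6), (33, 18), (33, 7), (9, 28), (9, 37), (9, 38)}.
Projecting to B, A: {(18, 33), (28, 9), (31, 26), (34, 31), (37, 9), (38, 9), (6, 31), (7, 33), (9, 29)}

{(18, 33), (28, 9), (31, 26), (34, 31), (37, 9), (38, 9), (6, 31), (7, 33), (9, 29)}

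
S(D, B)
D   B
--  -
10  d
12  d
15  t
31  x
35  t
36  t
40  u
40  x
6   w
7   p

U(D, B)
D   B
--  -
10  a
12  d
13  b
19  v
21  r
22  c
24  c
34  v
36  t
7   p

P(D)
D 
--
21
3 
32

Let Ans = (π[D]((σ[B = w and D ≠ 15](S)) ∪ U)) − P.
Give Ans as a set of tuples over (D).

{10, 12, 13, 19, 22, 24, 34, 36, 6, 7}

Apply σ_{B = w and D ≠ 15}; surviving tuples: {(6, w)}
Union: {(6, w)} with {(10, a), (12, d), (13, b), (19, v), (21, r), (22, c), (24, c), (34, v), (36, t), (7, p)} → {(10, a), (12, d), (13, b), (19, v), (21, r), (22, c), (24, c), (34, v), (36, t), (6, w), (7, p)}
Projecting to D: {10, 12, 13, 19, 21, 22, 24, 34, 36, 6, 7}
Difference: {10, 12, 13, 19, 21, 22, 24, 34, 36, 6, 7} with {21, 3, 32} → {10, 12, 13, 19, 22, 24, 34, 36, 6, 7}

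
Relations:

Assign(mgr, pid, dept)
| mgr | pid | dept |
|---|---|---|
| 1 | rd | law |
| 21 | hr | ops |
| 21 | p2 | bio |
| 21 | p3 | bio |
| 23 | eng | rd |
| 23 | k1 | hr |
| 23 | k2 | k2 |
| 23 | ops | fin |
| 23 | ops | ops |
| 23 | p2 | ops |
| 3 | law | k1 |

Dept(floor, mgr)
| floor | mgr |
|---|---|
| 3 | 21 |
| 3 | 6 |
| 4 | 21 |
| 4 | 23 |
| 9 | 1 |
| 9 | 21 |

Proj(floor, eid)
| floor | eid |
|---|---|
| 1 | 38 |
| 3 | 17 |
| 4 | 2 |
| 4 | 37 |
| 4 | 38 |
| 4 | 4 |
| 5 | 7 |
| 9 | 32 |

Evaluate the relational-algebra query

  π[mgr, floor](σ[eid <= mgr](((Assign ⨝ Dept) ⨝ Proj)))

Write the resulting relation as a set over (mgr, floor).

Natural join on mgr: {(1, rd, law, 9), (21, hr, ops, 3), (21, hr, ops, 4), (21, hr, ops, 9), (21, p2, bio, 3), (21, p2, bio, 4), (21, p2, bio, 9), (21, p3, bio, 3), (21, p3, bio, 4), (21, p3, bio, 9), (23, eng, rd, 4), (23, k1, hr, 4), (23, k2, k2, 4), (23, ops, fin, 4), (23, ops, ops, 4), (23, p2, ops, 4)}
Natural join on floor: {(1, rd, law, 9, 32), (21, hr, ops, 3, 17), (21, hr, ops, 4, 2), (21, hr, ops, 4, 37), (21, hr, ops, 4, 38), (21, hr, ops, 4, 4), (21, hr, ops, 9, 32), (21, p2, bio, 3, 17), (21, p2, bio, 4, 2), (21, p2, bio, 4, 37), (21, p2, bio, 4, 38), (21, p2, bio, 4, 4), (21, p2, bio, 9, 32), (21, p3, bio, 3, 17), (21, p3, bio, 4, 2), (21, p3, bio, 4, 37), (21, p3, bio, 4, 38), (21, p3, bio, 4, 4), (21, p3, bio, 9, 32), (23, eng, rd, 4, 2), (23, eng, rd, 4, 37), (23, eng, rd, 4, 38), (23, eng, rd, 4, 4), (23, k1, hr, 4, 2), (23, k1, hr, 4, 37), (23, k1, hr, 4, 38), (23, k1, hr, 4, 4), (23, k2, k2, 4, 2), (23, k2, k2, 4, 37), (23, k2, k2, 4, 38), (23, k2, k2, 4, 4), (23, ops, fin, 4, 2), (23, ops, fin, 4, 37), (23, ops, fin, 4, 38), (23, ops, fin, 4, 4), (23, ops, ops, 4, 2), (23, ops, ops, 4, 37), (23, ops, ops, 4, 38), (23, ops, ops, 4, 4), (23, p2, ops, 4, 2), (23, p2, ops, 4, 37), (23, p2, ops, 4, 38), (23, p2, ops, 4, 4)}
σ[eid <= mgr]: keep tuples satisfying eid <= mgr → {(21, hr, ops, 3, 17), (21, hr, ops, 4, 2), (21, hr, ops, 4, 4), (21, p2, bio, 3, 17), (21, p2, bio, 4, 2), (21, p2, bio, 4, 4), (21, p3, bio, 3, 17), (21, p3, bio, 4, 2), (21, p3, bio, 4, 4), (23, eng, rd, 4, 2), (23, eng, rd, 4, 4), (23, k1, hr, 4, 2), (23, k1, hr, 4, 4), (23, k2, k2, 4, 2), (23, k2, k2, 4, 4), (23, ops, fin, 4, 2), (23, ops, fin, 4, 4), (23, ops, ops, 4, 2), (23, ops, ops, 4, 4), (23, p2, ops, 4, 2), (23, p2, ops, 4, 4)}
Keep only column(s) mgr, floor (18 duplicate(s) eliminated): {(21, 3), (21, 4), (23, 4)}

{(21, 3), (21, 4), (23, 4)}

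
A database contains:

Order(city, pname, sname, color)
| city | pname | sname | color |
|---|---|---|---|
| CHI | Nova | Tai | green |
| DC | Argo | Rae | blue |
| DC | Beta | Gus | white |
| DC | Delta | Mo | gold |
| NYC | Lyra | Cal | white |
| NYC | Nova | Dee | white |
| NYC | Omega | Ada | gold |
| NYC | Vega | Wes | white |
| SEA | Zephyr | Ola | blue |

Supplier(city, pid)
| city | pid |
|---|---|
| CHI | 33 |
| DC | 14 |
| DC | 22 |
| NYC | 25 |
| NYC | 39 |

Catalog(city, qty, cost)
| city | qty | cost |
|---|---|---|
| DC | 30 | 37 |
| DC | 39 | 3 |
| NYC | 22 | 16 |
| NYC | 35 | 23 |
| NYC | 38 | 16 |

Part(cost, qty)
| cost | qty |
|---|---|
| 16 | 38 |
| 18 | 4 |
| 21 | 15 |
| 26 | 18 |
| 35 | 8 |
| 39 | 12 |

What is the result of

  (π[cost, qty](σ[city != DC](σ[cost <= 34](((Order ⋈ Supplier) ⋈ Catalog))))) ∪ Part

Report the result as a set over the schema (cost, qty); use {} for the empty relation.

Order ⋈ Supplier (natural join on city): {(CHI, Nova, Tai, green, 33), (DC, Argo, Rae, blue, 14), (DC, Argo, Rae, blue, 22), (DC, Beta, Gus, white, 14), (DC, Beta, Gus, white, 22), (DC, Delta, Mo, gold, 14), (DC, Delta, Mo, gold, 22), (NYC, Lyra, Cal, white, 25), (NYC, Lyra, Cal, white, 39), (NYC, Nova, Dee, white, 25), (NYC, Nova, Dee, white, 39), (NYC, Omega, Ada, gold, 25), (NYC, Omega, Ada, gold, 39), (NYC, Vega, Wes, white, 25), (NYC, Vega, Wes, white, 39)}
(Order ⋈ Supplier) ⋈ Catalog (natural join on city): {(DC, Argo, Rae, blue, 14, 30, 37), (DC, Argo, Rae, blue, 14, 39, 3), (DC, Argo, Rae, blue, 22, 30, 37), (DC, Argo, Rae, blue, 22, 39, 3), (DC, Beta, Gus, white, 14, 30, 37), (DC, Beta, Gus, white, 14, 39, 3), (DC, Beta, Gus, white, 22, 30, 37), (DC, Beta, Gus, white, 22, 39, 3), (DC, Delta, Mo, gold, 14, 30, 37), (DC, Delta, Mo, gold, 14, 39, 3), (DC, Delta, Mo, gold, 22, 30, 37), (DC, Delta, Mo, gold, 22, 39, 3), (NYC, Lyra, Cal, white, 25, 22, 16), (NYC, Lyra, Cal, white, 25, 35, 23), (NYC, Lyra, Cal, white, 25, 38, 16), (NYC, Lyra, Cal, white, 39, 22, 16), (NYC, Lyra, Cal, white, 39, 35, 23), (NYC, Lyra, Cal, white, 39, 38, 16), (NYC, Nova, Dee, white, 25, 22, 16), (NYC, Nova, Dee, white, 25, 35, 23), (NYC, Nova, Dee, white, 25, 38, 16), (NYC, Nova, Dee, white, 39, 22, 16), (NYC, Nova, Dee, white, 39, 35, 23), (NYC, Nova, Dee, white, 39, 38, 16), (NYC, Omega, Ada, gold, 25, 22, 16), (NYC, Omega, Ada, gold, 25, 35, 23), (NYC, Omega, Ada, gold, 25, 38, 16), (NYC, Omega, Ada, gold, 39, 22, 16), (NYC, Omega, Ada, gold, 39, 35, 23), (NYC, Omega, Ada, gold, 39, 38, 16), (NYC, Vega, Wes, white, 25, 22, 16), (NYC, Vega, Wes, white, 25, 35, 23), (NYC, Vega, Wes, white, 25, 38, 16), (NYC, Vega, Wes, white, 39, 22, 16), (NYC, Vega, Wes, white, 39, 35, 23), (NYC, Vega, Wes, white, 39, 38, 16)}
Filtering on cost <= 34 leaves {(DC, Argo, Rae, blue, 14, 39, 3), (DC, Argo, Rae, blue, 22, 39, 3), (DC, Beta, Gus, white, 14, 39, 3), (DC, Beta, Gus, white, 22, 39, 3), (DC, Delta, Mo, gold, 14, 39, 3), (DC, Delta, Mo, gold, 22, 39, 3), (NYC, Lyra, Cal, white, 25, 22, 16), (NYC, Lyra, Cal, white, 25, 35, 23), (NYC, Lyra, Cal, white, 25, 38, 16), (NYC, Lyra, Cal, white, 39, 22, 16), (NYC, Lyra, Cal, white, 39, 35, 23), (NYC, Lyra, Cal, white, 39, 38, 16), (NYC, Nova, Dee, white, 25, 22, 16), (NYC, Nova, Dee, white, 25, 35, 23), (NYC, Nova, Dee, white, 25, 38, 16), (NYC, Nova, Dee, white, 39, 22, 16), (NYC, Nova, Dee, white, 39, 35, 23), (NYC, Nova, Dee, white, 39, 38, 16), (NYC, Omega, Ada, gold, 25, 22, 16), (NYC, Omega, Ada, gold, 25, 35, 23), (NYC, Omega, Ada, gold, 25, 38, 16), (NYC, Omega, Ada, gold, 39, 22, 16), (NYC, Omega, Ada, gold, 39, 35, 23), (NYC, Omega, Ada, gold, 39, 38, 16), (NYC, Vega, Wes, white, 25, 22, 16), (NYC, Vega, Wes, white, 25, 35, 23), (NYC, Vega, Wes, white, 25, 38, 16), (NYC, Vega, Wes, white, 39, 22, 16), (NYC, Vega, Wes, white, 39, 35, 23), (NYC, Vega, Wes, white, 39, 38, 16)}.
Filtering on city != DC leaves {(NYC, Lyra, Cal, white, 25, 22, 16), (NYC, Lyra, Cal, white, 25, 35, 23), (NYC, Lyra, Cal, white, 25, 38, 16), (NYC, Lyra, Cal, white, 39, 22, 16), (NYC, Lyra, Cal, white, 39, 35, 23), (NYC, Lyra, Cal, white, 39, 38, 16), (NYC, Nova, Dee, white, 25, 22, 16), (NYC, Nova, Dee, white, 25, 35, 23), (NYC, Nova, Dee, white, 25, 38, 16), (NYC, Nova, Dee, white, 39, 22, 16), (NYC, Nova, Dee, white, 39, 35, 23), (NYC, Nova, Dee, white, 39, 38, 16), (NYC, Omega, Ada, gold, 25, 22, 16), (NYC, Omega, Ada, gold, 25, 35, 23), (NYC, Omega, Ada, gold, 25, 38, 16), (NYC, Omega, Ada, gold, 39, 22, 16), (NYC, Omega, Ada, gold, 39, 35, 23), (NYC, Omega, Ada, gold, 39, 38, 16), (NYC, Vega, Wes, white, 25, 22, 16), (NYC, Vega, Wes, white, 25, 35, 23), (NYC, Vega, Wes, white, 25, 38, 16), (NYC, Vega, Wes, white, 39, 22, 16), (NYC, Vega, Wes, white, 39, 35, 23), (NYC, Vega, Wes, white, 39, 38, 16)}.
Keep only column(s) cost, qty (21 duplicate(s) eliminated): {(16, 22), (16, 38), (23, 35)}
Set union of the two operands is {(16, 22), (16, 38), (18, 4), (21, 15), (23, 35), (26, 18), (35, 8), (39, 12)}.

{(16, 22), (16, 38), (18, 4), (21, 15), (23, 35), (26, 18), (35, 8), (39, 12)}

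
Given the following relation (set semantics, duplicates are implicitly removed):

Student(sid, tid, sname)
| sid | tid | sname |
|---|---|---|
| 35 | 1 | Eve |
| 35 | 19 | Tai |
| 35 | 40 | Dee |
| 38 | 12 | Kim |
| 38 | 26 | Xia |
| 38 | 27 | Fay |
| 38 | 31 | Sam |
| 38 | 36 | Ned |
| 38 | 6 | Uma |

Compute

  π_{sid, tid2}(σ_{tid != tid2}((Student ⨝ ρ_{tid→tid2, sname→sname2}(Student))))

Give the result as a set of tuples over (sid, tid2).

{(35, 1), (35, 19), (35, 40), (38, 12), (38, 26), (38, 27), (38, 31), (38, 36), (38, 6)}

ρ[tid→tid2, sname→sname2]: schema becomes (sid, tid2, sname2); tuples unchanged.
Joining Student and ρ_{tid→tid2, sname→sname2}(Student) on sid yields {(35, 1, Eve, 1, Eve), (35, 1, Eve, 19, Tai), (35, 1, Eve, 40, Dee), (35, 19, Tai, 1, Eve), (35, 19, Tai, 19, Tai), (35, 19, Tai, 40, Dee), (35, 40, Dee, 1, Eve), (35, 40, Dee, 19, Tai), (35, 40, Dee, 40, Dee), (38, 12, Kim, 12, Kim), (38, 12, Kim, 26, Xia), (38, 12, Kim, 27, Fay), (38, 12, Kim, 31, Sam), (38, 12, Kim, 36, Ned), (38, 12, Kim, 6, Uma), (38, 26, Xia, 12, Kim), (38, 26, Xia, 26, Xia), (38, 26, Xia, 27, Fay), (38, 26, Xia, 31, Sam), (38, 26, Xia, 36, Ned), (38, 26, Xia, 6, Uma), (38, 27, Fay, 12, Kim), (38, 27, Fay, 26, Xia), (38, 27, Fay, 27, Fay), (38, 27, Fay, 31, Sam), (38, 27, Fay, 36, Ned), (38, 27, Fay, 6, Uma), (38, 31, Sam, 12, Kim), (38, 31, Sam, 26, Xia), (38, 31, Sam, 27, Fay), (38, 31, Sam, 31, Sam), (38, 31, Sam, 36, Ned), (38, 31, Sam, 6, Uma), (38, 36, Ned, 12, Kim), (38, 36, Ned, 26, Xia), (38, 36, Ned, 27, Fay), (38, 36, Ned, 31, Sam), (38, 36, Ned, 36, Ned), (38, 36, Ned, 6, Uma), (38, 6, Uma, 12, Kim), (38, 6, Uma, 26, Xia), (38, 6, Uma, 27, Fay), (38, 6, Uma, 31, Sam), (38, 6, Uma, 36, Ned), (38, 6, Uma, 6, Uma)}.
σ[tid != tid2]: keep tuples satisfying tid != tid2 → {(35, 1, Eve, 19, Tai), (35, 1, Eve, 40, Dee), (35, 19, Tai, 1, Eve), (35, 19, Tai, 40, Dee), (35, 40, Dee, 1, Eve), (35, 40, Dee, 19, Tai), (38, 12, Kim, 26, Xia), (38, 12, Kim, 27, Fay), (38, 12, Kim, 31, Sam), (38, 12, Kim, 36, Ned), (38, 12, Kim, 6, Uma), (38, 26, Xia, 12, Kim), (38, 26, Xia, 27, Fay), (38, 26, Xia, 31, Sam), (38, 26, Xia, 36, Ned), (38, 26, Xia, 6, Uma), (38, 27, Fay, 12, Kim), (38, 27, Fay, 26, Xia), (38, 27, Fay, 31, Sam), (38, 27, Fay, 36, Ned), (38, 27, Fay, 6, Uma), (38, 31, Sam, 12, Kim), (38, 31, Sam, 26, Xia), (38, 31, Sam, 27, Fay), (38, 31, Sam, 36, Ned), (38, 31, Sam, 6, Uma), (38, 36, Ned, 12, Kim), (38, 36, Ned, 26, Xia), (38, 36, Ned, 27, Fay), (38, 36, Ned, 31, Sam), (38, 36, Ned, 6, Uma), (38, 6, Uma, 12, Kim), (38, 6, Uma, 26, Xia), (38, 6, Uma, 27, Fay), (38, 6, Uma, 31, Sam), (38, 6, Uma, 36, Ned)}
π[sid, tid2]: project onto (sid, tid2) (27 duplicate(s) eliminated) → {(35, 1), (35, 19), (35, 40), (38, 12), (38, 26), (38, 27), (38, 31), (38, 36), (38, 6)}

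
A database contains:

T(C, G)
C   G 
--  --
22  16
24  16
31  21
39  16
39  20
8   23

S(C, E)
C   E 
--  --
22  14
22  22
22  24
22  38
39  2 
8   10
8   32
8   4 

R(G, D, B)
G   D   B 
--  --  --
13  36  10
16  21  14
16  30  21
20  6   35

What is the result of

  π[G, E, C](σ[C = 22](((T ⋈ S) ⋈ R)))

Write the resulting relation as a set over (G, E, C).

{(16, 14, 22), (16, 22, 22), (16, 24, 22), (16, 38, 22)}

T ⋈ S (natural join on C): {(22, 16, 14), (22, 16, 22), (22, 16, 24), (22, 16, 38), (39, 16, 2), (39, 20, 2), (8, 23, 10), (8, 23, 32), (8, 23, 4)}
(T ⋈ S) ⋈ R (natural join on G): {(22, 16, 14, 21, 14), (22, 16, 14, 30, 21), (22, 16, 22, 21, 14), (22, 16, 22, 30, 21), (22, 16, 24, 21, 14), (22, 16, 24, 30, 21), (22, 16, 38, 21, 14), (22, 16, 38, 30, 21), (39, 16, 2, 21, 14), (39, 16, 2, 30, 21), (39, 20, 2, 6, 35)}
Filtering on C = 22 leaves {(22, 16, 14, 21, 14), (22, 16, 14, 30, 21), (22, 16, 22, 21, 14), (22, 16, 22, 30, 21), (22, 16, 24, 21, 14), (22, 16, 24, 30, 21), (22, 16, 38, 21, 14), (22, 16, 38, 30, 21)}.
Projecting to G, E, C (4 duplicate(s) eliminated): {(16, 14, 22), (16, 22, 22), (16, 24, 22), (16, 38, 22)}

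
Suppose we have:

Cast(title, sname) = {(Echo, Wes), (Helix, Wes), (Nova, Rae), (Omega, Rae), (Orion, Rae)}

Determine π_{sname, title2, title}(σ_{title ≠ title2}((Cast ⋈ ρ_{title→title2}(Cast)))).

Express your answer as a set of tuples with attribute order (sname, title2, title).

ρ[title→title2]: schema becomes (title2, sname); tuples unchanged.
Joining Cast and ρ_{title→title2}(Cast) on sname yields {(Echo, Wes, Echo), (Echo, Wes, Helix), (Helix, Wes, Echo), (Helix, Wes, Helix), (Nova, Rae, Nova), (Nova, Rae, Omega), (Nova, Rae, Orion), (Omega, Rae, Nova), (Omega, Rae, Omega), (Omega, Rae, Orion), (Orion, Rae, Nova), (Orion, Rae, Omega), (Orion, Rae, Orion)}.
Selection title ≠ title2: {(Echo, Wes, Helix), (Helix, Wes, Echo), (Nova, Rae, Omega), (Nova, Rae, Orion), (Omega, Rae, Nova), (Omega, Rae, Orion), (Orion, Rae, Nova), (Orion, Rae, Omega)}
Keep only column(s) sname, title2, title: {(Rae, Nova, Omega), (Rae, Nova, Orion), (Rae, Omega, Nova), (Rae, Omega, Orion), (Rae, Orion, Nova), (Rae, Orion, Omega), (Wes, Echo, Helix), (Wes, Helix, Echo)}

{(Rae, Nova, Omega), (Rae, Nova, Orion), (Rae, Omega, Nova), (Rae, Omega, Orion), (Rae, Orion, Nova), (Rae, Orion, Omega), (Wes, Echo, Helix), (Wes, Helix, Echo)}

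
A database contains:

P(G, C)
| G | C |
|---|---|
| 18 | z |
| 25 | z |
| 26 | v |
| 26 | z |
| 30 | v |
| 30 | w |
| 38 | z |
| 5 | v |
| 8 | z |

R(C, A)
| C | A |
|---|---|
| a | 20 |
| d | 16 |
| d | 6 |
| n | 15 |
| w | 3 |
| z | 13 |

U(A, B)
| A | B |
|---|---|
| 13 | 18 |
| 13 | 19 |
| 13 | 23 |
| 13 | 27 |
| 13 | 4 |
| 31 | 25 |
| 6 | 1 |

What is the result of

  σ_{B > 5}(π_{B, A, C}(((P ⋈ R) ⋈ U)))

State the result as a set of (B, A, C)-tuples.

P ⋈ R (natural join on C): {(18, z, 13), (25, z, 13), (26, z, 13), (30, w, 3), (38, z, 13), (8, z, 13)}
(P ⋈ R) ⋈ U (natural join on A): {(18, z, 13, 18), (18, z, 13, 19), (18, z, 13, 23), (18, z, 13, 27), (18, z, 13, 4), (25, z, 13, 18), (25, z, 13, 19), (25, z, 13, 23), (25, z, 13, 27), (25, z, 13, 4), (26, z, 13, 18), (26, z, 13, 19), (26, z, 13, 23), (26, z, 13, 27), (26, z, 13, 4), (38, z, 13, 18), (38, z, 13, 19), (38, z, 13, 23), (38, z, 13, 27), (38, z, 13, 4), (8, z, 13, 18), (8, z, 13, 19), (8, z, 13, 23), (8, z, 13, 27), (8, z, 13, 4)}
Keep only column(s) B, A, C (20 duplicate(s) eliminated): {(18, 13, z), (19, 13, z), (23, 13, z), (27, 13, z), (4, 13, z)}
Filtering on B > 5 leaves {(18, 13, z), (19, 13, z), (23, 13, z), (27, 13, z)}.

{(18, 13, z), (19, 13, z), (23, 13, z), (27, 13, z)}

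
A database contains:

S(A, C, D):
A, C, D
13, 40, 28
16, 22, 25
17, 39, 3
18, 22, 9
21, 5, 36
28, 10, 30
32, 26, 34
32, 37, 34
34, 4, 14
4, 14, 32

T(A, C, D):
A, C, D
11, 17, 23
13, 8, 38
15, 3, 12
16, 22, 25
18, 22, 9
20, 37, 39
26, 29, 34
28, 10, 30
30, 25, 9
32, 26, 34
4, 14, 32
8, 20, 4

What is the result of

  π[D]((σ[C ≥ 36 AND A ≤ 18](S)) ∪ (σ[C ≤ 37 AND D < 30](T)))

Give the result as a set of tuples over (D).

{12, 23, 25, 28, 3, 4, 9}

Filtering on C ≥ 36 AND A ≤ 18 leaves {(13, 40, 28), (17, 39, 3)}.
Filtering on C ≤ 37 AND D < 30 leaves {(11, 17, 23), (15, 3, 12), (16, 22, 25), (18, 22, 9), (30, 25, 9), (8, 20, 4)}.
Set union of the two operands is {(11, 17, 23), (13, 40, 28), (15, 3, 12), (16, 22, 25), (17, 39, 3), (18, 22, 9), (30, 25, 9), (8, 20, 4)}.
π_{D} gives {12, 23, 25, 28, 3, 4, 9} (1 duplicate(s) eliminated).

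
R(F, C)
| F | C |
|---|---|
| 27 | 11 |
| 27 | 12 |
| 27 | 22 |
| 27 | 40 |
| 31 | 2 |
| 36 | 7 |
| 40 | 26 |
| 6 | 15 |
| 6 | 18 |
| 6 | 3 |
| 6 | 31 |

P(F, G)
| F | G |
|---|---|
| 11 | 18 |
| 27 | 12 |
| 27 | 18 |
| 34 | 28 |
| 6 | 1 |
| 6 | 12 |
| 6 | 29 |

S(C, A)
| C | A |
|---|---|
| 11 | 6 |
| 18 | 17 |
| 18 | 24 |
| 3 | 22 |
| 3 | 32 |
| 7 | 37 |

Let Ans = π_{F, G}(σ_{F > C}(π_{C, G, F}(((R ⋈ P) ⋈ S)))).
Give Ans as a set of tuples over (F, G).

{(27, 12), (27, 18), (6, 1), (6, 12), (6, 29)}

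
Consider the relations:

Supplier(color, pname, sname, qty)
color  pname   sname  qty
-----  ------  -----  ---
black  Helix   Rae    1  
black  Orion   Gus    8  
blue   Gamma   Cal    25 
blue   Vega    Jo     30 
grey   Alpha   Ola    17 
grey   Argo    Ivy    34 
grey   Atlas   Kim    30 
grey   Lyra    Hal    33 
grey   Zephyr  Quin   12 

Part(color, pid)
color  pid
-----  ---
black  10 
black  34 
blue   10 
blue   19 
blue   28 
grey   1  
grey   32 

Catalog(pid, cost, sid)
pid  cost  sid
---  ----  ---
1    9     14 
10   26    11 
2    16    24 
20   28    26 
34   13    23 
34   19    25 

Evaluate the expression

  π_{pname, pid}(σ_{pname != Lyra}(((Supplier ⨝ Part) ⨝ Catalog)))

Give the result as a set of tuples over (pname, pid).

Natural join on color: {(black, Helix, Rae, 1, 10), (black, Helix, Rae, 1, 34), (black, Orion, Gus, 8, 10), (black, Orion, Gus, 8, 34), (blue, Gamma, Cal, 25, 10), (blue, Gamma, Cal, 25, 19), (blue, Gamma, Cal, 25, 28), (blue, Vega, Jo, 30, 10), (blue, Vega, Jo, 30, 19), (blue, Vega, Jo, 30, 28), (grey, Alpha, Ola, 17, 1), (grey, Alpha, Ola, 17, 32), (grey, Argo, Ivy, 34, 1), (grey, Argo, Ivy, 34, 32), (grey, Atlas, Kim, 30, 1), (grey, Atlas, Kim, 30, 32), (grey, Lyra, Hal, 33, 1), (grey, Lyra, Hal, 33, 32), (grey, Zephyr, Quin, 12, 1), (grey, Zephyr, Quin, 12, 32)}
Natural join on pid: {(black, Helix, Rae, 1, 10, 26, 11), (black, Helix, Rae, 1, 34, 13, 23), (black, Helix, Rae, 1, 34, 19, 25), (black, Orion, Gus, 8, 10, 26, 11), (black, Orion, Gus, 8, 34, 13, 23), (black, Orion, Gus, 8, 34, 19, 25), (blue, Gamma, Cal, 25, 10, 26, 11), (blue, Vega, Jo, 30, 10, 26, 11), (grey, Alpha, Ola, 17, 1, 9, 14), (grey, Argo, Ivy, 34, 1, 9, 14), (grey, Atlas, Kim, 30, 1, 9, 14), (grey, Lyra, Hal, 33, 1, 9, 14), (grey, Zephyr, Quin, 12, 1, 9, 14)}
Apply σ_{pname != Lyra}; surviving tuples: {(black, Helix, Rae, 1, 10, 26, 11), (black, Helix, Rae, 1, 34, 13, 23), (black, Helix, Rae, 1, 34, 19, 25), (black, Orion, Gus, 8, 10, 26, 11), (black, Orion, Gus, 8, 34, 13, 23), (black, Orion, Gus, 8, 34, 19, 25), (blue, Gamma, Cal, 25, 10, 26, 11), (blue, Vega, Jo, 30, 10, 26, 11), (grey, Alpha, Ola, 17, 1, 9, 14), (grey, Argo, Ivy, 34, 1, 9, 14), (grey, Atlas, Kim, 30, 1, 9, 14), (grey, Zephyr, Quin, 12, 1, 9, 14)}
π_{pname, pid} gives {(Alpha, 1), (Argo, 1), (Atlas, 1), (Gamma, 10), (Helix, 10), (Helix, 34), (Orion, 10), (Orion, 34), (Vega, 10), (Zephyr, 1)} (2 duplicate(s) eliminated).

{(Alpha, 1), (Argo, 1), (Atlas, 1), (Gamma, 10), (Helix, 10), (Helix, 34), (Orion, 10), (Orion, 34), (Vega, 10), (Zephyr, 1)}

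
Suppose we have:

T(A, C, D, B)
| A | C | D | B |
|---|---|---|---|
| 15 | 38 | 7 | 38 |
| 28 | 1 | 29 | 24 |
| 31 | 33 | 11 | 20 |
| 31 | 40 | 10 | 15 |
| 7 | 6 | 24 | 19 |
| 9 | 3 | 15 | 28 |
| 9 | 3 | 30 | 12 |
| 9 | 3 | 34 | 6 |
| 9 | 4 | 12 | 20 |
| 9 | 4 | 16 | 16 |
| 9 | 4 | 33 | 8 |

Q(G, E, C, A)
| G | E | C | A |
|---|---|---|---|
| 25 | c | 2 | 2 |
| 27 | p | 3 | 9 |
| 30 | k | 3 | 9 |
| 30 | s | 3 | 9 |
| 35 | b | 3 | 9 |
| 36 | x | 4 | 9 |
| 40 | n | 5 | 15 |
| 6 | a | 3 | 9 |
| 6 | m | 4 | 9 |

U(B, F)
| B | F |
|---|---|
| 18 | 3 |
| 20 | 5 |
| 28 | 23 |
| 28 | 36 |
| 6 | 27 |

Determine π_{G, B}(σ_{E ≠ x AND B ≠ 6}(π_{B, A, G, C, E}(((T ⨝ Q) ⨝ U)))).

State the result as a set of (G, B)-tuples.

{(27, 28), (30, 28), (35, 28), (6, 20), (6, 28)}

T ⋈ Q (natural join on A, C): {(9, 3, 15, 28, 27, p), (9, 3, 15, 28, 30, k), (9, 3, 15, 28, 30, s), (9, 3, 15, 28, 35, b), (9, 3, 15, 28, 6, a), (9, 3, 30, 12, 27, p), (9, 3, 30, 12, 30, k), (9, 3, 30, 12, 30, s), (9, 3, 30, 12, 35, b), (9, 3, 30, 12, 6, a), (9, 3, 34, 6, 27, p), (9, 3, 34, 6, 30, k), (9, 3, 34, 6, 30, s), (9, 3, 34, 6, 35, b), (9, 3, 34, 6, 6, a), (9, 4, 12, 20, 36, x), (9, 4, 12, 20, 6, m), (9, 4, 16, 16, 36, x), (9, 4, 16, 16, 6, m), (9, 4, 33, 8, 36, x), (9, 4, 33, 8, 6, m)}
(T ⨝ Q) ⋈ U (natural join on B): {(9, 3, 15, 28, 27, p, 23), (9, 3, 15, 28, 27, p, 36), (9, 3, 15, 28, 30, k, 23), (9, 3, 15, 28, 30, k, 36), (9, 3, 15, 28, 30, s, 23), (9, 3, 15, 28, 30, s, 36), (9, 3, 15, 28, 35, b, 23), (9, 3, 15, 28, 35, b, 36), (9, 3, 15, 28, 6, a, 23), (9, 3, 15, 28, 6, a, 36), (9, 3, 34, 6, 27, p, 27), (9, 3, 34, 6, 30, k, 27), (9, 3, 34, 6, 30, s, 27), (9, 3, 34, 6, 35, b, 27), (9, 3, 34, 6, 6, a, 27), (9, 4, 12, 20, 36, x, 5), (9, 4, 12, 20, 6, m, 5)}
π[B, A, G, C, E]: project onto (B, A, G, C, E) (5 duplicate(s) eliminated) → {(20, 9, 36, 4, x), (20, 9, 6, 4, m), (28, 9, 27, 3, p), (28, 9, 30, 3, k), (28, 9, 30, 3, s), (28, 9, 35, 3, b), (28, 9, 6, 3, a), (6, 9, 27, 3, p), (6, 9, 30, 3, k), (6, 9, 30, 3, s), (6, 9, 35, 3, b), (6, 9, 6, 3, a)}
Selection E ≠ x AND B ≠ 6: {(20, 9, 6, 4, m), (28, 9, 27, 3, p), (28, 9, 30, 3, k), (28, 9, 30, 3, s), (28, 9, 35, 3, b), (28, 9, 6, 3, a)}
π[G, B]: project onto (G, B) (1 duplicate(s) eliminated) → {(27, 28), (30, 28), (35, 28), (6, 20), (6, 28)}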